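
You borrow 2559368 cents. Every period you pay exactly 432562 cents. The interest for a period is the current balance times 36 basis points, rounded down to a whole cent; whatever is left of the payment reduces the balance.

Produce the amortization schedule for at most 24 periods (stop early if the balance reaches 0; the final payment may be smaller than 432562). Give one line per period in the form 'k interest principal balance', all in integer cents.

1 9213 423349 2136019
2 7689 424873 1711146
3 6160 426402 1284744
4 4625 427937 856807
5 3084 429478 427329
6 1538 427329 0

1. interest=⌊2559368·36/10000⌋=9213; principal=432562-9213=423349; balance=2559368-423349=2136019
2. interest=⌊2136019·36/10000⌋=7689; principal=432562-7689=424873; balance=2136019-424873=1711146
3. interest=⌊1711146·36/10000⌋=6160; principal=432562-6160=426402; balance=1711146-426402=1284744
4. interest=⌊1284744·36/10000⌋=4625; principal=432562-4625=427937; balance=1284744-427937=856807
5. interest=⌊856807·36/10000⌋=3084; principal=432562-3084=429478; balance=856807-429478=427329
6. interest=⌊427329·36/10000⌋=1538; principal=min(432562-1538,427329)=427329; balance=427329-427329=0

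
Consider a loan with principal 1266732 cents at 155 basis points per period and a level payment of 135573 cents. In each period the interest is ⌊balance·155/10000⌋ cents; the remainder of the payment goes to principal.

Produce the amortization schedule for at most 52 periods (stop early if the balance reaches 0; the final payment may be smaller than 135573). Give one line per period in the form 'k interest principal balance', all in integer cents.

1 19634 115939 1150793
2 17837 117736 1033057
3 16012 119561 913496
4 14159 121414 792082
5 12277 123296 668786
6 10366 125207 543579
7 8425 127148 416431
8 6454 129119 287312
9 4453 131120 156192
10 2420 133153 23039
11 357 23039 0

1. interest=⌊1266732·155/10000⌋=19634; principal=135573-19634=115939; balance=1266732-115939=1150793
2. interest=⌊1150793·155/10000⌋=17837; principal=135573-17837=117736; balance=1150793-117736=1033057
3. interest=⌊1033057·155/10000⌋=16012; principal=135573-16012=119561; balance=1033057-119561=913496
4. interest=⌊913496·155/10000⌋=14159; principal=135573-14159=121414; balance=913496-121414=792082
5. interest=⌊792082·155/10000⌋=12277; principal=135573-12277=123296; balance=792082-123296=668786
6. interest=⌊668786·155/10000⌋=10366; principal=135573-10366=125207; balance=668786-125207=543579
7. interest=⌊543579·155/10000⌋=8425; principal=135573-8425=127148; balance=543579-127148=416431
8. interest=⌊416431·155/10000⌋=6454; principal=135573-6454=129119; balance=416431-129119=287312
9. interest=⌊287312·155/10000⌋=4453; principal=135573-4453=131120; balance=287312-131120=156192
10. interest=⌊156192·155/10000⌋=2420; principal=135573-2420=133153; balance=156192-133153=23039
11. interest=⌊23039·155/10000⌋=357; principal=min(135573-357,23039)=23039; balance=23039-23039=0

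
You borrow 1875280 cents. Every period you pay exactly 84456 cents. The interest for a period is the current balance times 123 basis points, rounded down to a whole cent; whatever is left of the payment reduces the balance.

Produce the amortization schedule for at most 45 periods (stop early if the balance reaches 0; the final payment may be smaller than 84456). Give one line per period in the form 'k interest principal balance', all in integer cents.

1 23065 61391 1813889
2 22310 62146 1751743
3 21546 62910 1688833
4 20772 63684 1625149
5 19989 64467 1560682
6 19196 65260 1495422
7 18393 66063 1429359
8 17581 66875 1362484
9 16758 67698 1294786
10 15925 68531 1226255
11 15082 69374 1156881
12 14229 70227 1086654
13 13365 71091 1015563
14 12491 71965 943598
15 11606 72850 870748
16 10710 73746 797002
17 9803 74653 722349
18 8884 75572 646777
19 7955 76501 570276
20 7014 77442 492834
21 6061 78395 414439
22 5097 79359 335080
23 4121 80335 254745
24 3133 81323 173422
25 2133 82323 91099
26 1120 83336 7763
27 95 7763 0

1. interest=⌊1875280·123/10000⌋=23065; principal=84456-23065=61391; balance=1875280-61391=1813889
2. interest=⌊1813889·123/10000⌋=22310; principal=84456-22310=62146; balance=1813889-62146=1751743
3. interest=⌊1751743·123/10000⌋=21546; principal=84456-21546=62910; balance=1751743-62910=1688833
4. interest=⌊1688833·123/10000⌋=20772; principal=84456-20772=63684; balance=1688833-63684=1625149
5. interest=⌊1625149·123/10000⌋=19989; principal=84456-19989=64467; balance=1625149-64467=1560682
6. interest=⌊1560682·123/10000⌋=19196; principal=84456-19196=65260; balance=1560682-65260=1495422
7. interest=⌊1495422·123/10000⌋=18393; principal=84456-18393=66063; balance=1495422-66063=1429359
8. interest=⌊1429359·123/10000⌋=17581; principal=84456-17581=66875; balance=1429359-66875=1362484
9. interest=⌊1362484·123/10000⌋=16758; principal=84456-16758=67698; balance=1362484-67698=1294786
10. interest=⌊1294786·123/10000⌋=15925; principal=84456-15925=68531; balance=1294786-68531=1226255
11. interest=⌊1226255·123/10000⌋=15082; principal=84456-15082=69374; balance=1226255-69374=1156881
12. interest=⌊1156881·123/10000⌋=14229; principal=84456-14229=70227; balance=1156881-70227=1086654
13. interest=⌊1086654·123/10000⌋=13365; principal=84456-13365=71091; balance=1086654-71091=1015563
14. interest=⌊1015563·123/10000⌋=12491; principal=84456-12491=71965; balance=1015563-71965=943598
15. interest=⌊943598·123/10000⌋=11606; principal=84456-11606=72850; balance=943598-72850=870748
16. interest=⌊870748·123/10000⌋=10710; principal=84456-10710=73746; balance=870748-73746=797002
17. interest=⌊797002·123/10000⌋=9803; principal=84456-9803=74653; balance=797002-74653=722349
18. interest=⌊722349·123/10000⌋=8884; principal=84456-8884=75572; balance=722349-75572=646777
19. interest=⌊646777·123/10000⌋=7955; principal=84456-7955=76501; balance=646777-76501=570276
20. interest=⌊570276·123/10000⌋=7014; principal=84456-7014=77442; balance=570276-77442=492834
21. interest=⌊492834·123/10000⌋=6061; principal=84456-6061=78395; balance=492834-78395=414439
22. interest=⌊414439·123/10000⌋=5097; principal=84456-5097=79359; balance=414439-79359=335080
23. interest=⌊335080·123/10000⌋=4121; principal=84456-4121=80335; balance=335080-80335=254745
24. interest=⌊254745·123/10000⌋=3133; principal=84456-3133=81323; balance=254745-81323=173422
25. interest=⌊173422·123/10000⌋=2133; principal=84456-2133=82323; balance=173422-82323=91099
26. interest=⌊91099·123/10000⌋=1120; principal=84456-1120=83336; balance=91099-83336=7763
27. interest=⌊7763·123/10000⌋=95; principal=min(84456-95,7763)=7763; balance=7763-7763=0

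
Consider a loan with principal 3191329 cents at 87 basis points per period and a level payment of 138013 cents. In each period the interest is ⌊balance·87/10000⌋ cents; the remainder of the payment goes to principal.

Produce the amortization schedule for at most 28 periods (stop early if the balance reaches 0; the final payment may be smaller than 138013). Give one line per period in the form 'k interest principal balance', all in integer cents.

1 27764 110249 3081080
2 26805 111208 2969872
3 25837 112176 2857696
4 24861 113152 2744544
5 23877 114136 2630408
6 22884 115129 2515279
7 21882 116131 2399148
8 20872 117141 2282007
9 19853 118160 2163847
10 18825 119188 2044659
11 17788 120225 1924434
12 16742 121271 1803163
13 15687 122326 1680837
14 14623 123390 1557447
15 13549 124464 1432983
16 12466 125547 1307436
17 11374 126639 1180797
18 10272 127741 1053056
19 9161 128852 924204
20 8040 129973 794231
21 6909 131104 663127
22 5769 132244 530883
23 4618 133395 397488
24 3458 134555 262933
25 2287 135726 127207
26 1106 127207 0

1. interest=⌊3191329·87/10000⌋=27764; principal=138013-27764=110249; balance=3191329-110249=3081080
2. interest=⌊3081080·87/10000⌋=26805; principal=138013-26805=111208; balance=3081080-111208=2969872
3. interest=⌊2969872·87/10000⌋=25837; principal=138013-25837=112176; balance=2969872-112176=2857696
4. interest=⌊2857696·87/10000⌋=24861; principal=138013-24861=113152; balance=2857696-113152=2744544
5. interest=⌊2744544·87/10000⌋=23877; principal=138013-23877=114136; balance=2744544-114136=2630408
6. interest=⌊2630408·87/10000⌋=22884; principal=138013-22884=115129; balance=2630408-115129=2515279
7. interest=⌊2515279·87/10000⌋=21882; principal=138013-21882=116131; balance=2515279-116131=2399148
8. interest=⌊2399148·87/10000⌋=20872; principal=138013-20872=117141; balance=2399148-117141=2282007
9. interest=⌊2282007·87/10000⌋=19853; principal=138013-19853=118160; balance=2282007-118160=2163847
10. interest=⌊2163847·87/10000⌋=18825; principal=138013-18825=119188; balance=2163847-119188=2044659
11. interest=⌊2044659·87/10000⌋=17788; principal=138013-17788=120225; balance=2044659-120225=1924434
12. interest=⌊1924434·87/10000⌋=16742; principal=138013-16742=121271; balance=1924434-121271=1803163
13. interest=⌊1803163·87/10000⌋=15687; principal=138013-15687=122326; balance=1803163-122326=1680837
14. interest=⌊1680837·87/10000⌋=14623; principal=138013-14623=123390; balance=1680837-123390=1557447
15. interest=⌊1557447·87/10000⌋=13549; principal=138013-13549=124464; balance=1557447-124464=1432983
16. interest=⌊1432983·87/10000⌋=12466; principal=138013-12466=125547; balance=1432983-125547=1307436
17. interest=⌊1307436·87/10000⌋=11374; principal=138013-11374=126639; balance=1307436-126639=1180797
18. interest=⌊1180797·87/10000⌋=10272; principal=138013-10272=127741; balance=1180797-127741=1053056
19. interest=⌊1053056·87/10000⌋=9161; principal=138013-9161=128852; balance=1053056-128852=924204
20. interest=⌊924204·87/10000⌋=8040; principal=138013-8040=129973; balance=924204-129973=794231
21. interest=⌊794231·87/10000⌋=6909; principal=138013-6909=131104; balance=794231-131104=663127
22. interest=⌊663127·87/10000⌋=5769; principal=138013-5769=132244; balance=663127-132244=530883
23. interest=⌊530883·87/10000⌋=4618; principal=138013-4618=133395; balance=530883-133395=397488
24. interest=⌊397488·87/10000⌋=3458; principal=138013-3458=134555; balance=397488-134555=262933
25. interest=⌊262933·87/10000⌋=2287; principal=138013-2287=135726; balance=262933-135726=127207
26. interest=⌊127207·87/10000⌋=1106; principal=min(138013-1106,127207)=127207; balance=127207-127207=0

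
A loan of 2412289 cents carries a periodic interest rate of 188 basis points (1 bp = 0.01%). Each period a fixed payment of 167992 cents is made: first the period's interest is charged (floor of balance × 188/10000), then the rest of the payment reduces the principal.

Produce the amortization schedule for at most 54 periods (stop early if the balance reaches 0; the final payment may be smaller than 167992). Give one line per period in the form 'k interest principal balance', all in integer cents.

1 45351 122641 2289648
2 43045 124947 2164701
3 40696 127296 2037405
4 38303 129689 1907716
5 35865 132127 1775589
6 33381 134611 1640978
7 30850 137142 1503836
8 28272 139720 1364116
9 25645 142347 1221769
10 22969 145023 1076746
11 20242 147750 928996
12 17465 150527 778469
13 14635 153357 625112
14 11752 156240 468872
15 8814 159178 309694
16 5822 162170 147524
17 2773 147524 0

1. interest=⌊2412289·188/10000⌋=45351; principal=167992-45351=122641; balance=2412289-122641=2289648
2. interest=⌊2289648·188/10000⌋=43045; principal=167992-43045=124947; balance=2289648-124947=2164701
3. interest=⌊2164701·188/10000⌋=40696; principal=167992-40696=127296; balance=2164701-127296=2037405
4. interest=⌊2037405·188/10000⌋=38303; principal=167992-38303=129689; balance=2037405-129689=1907716
5. interest=⌊1907716·188/10000⌋=35865; principal=167992-35865=132127; balance=1907716-132127=1775589
6. interest=⌊1775589·188/10000⌋=33381; principal=167992-33381=134611; balance=1775589-134611=1640978
7. interest=⌊1640978·188/10000⌋=30850; principal=167992-30850=137142; balance=1640978-137142=1503836
8. interest=⌊1503836·188/10000⌋=28272; principal=167992-28272=139720; balance=1503836-139720=1364116
9. interest=⌊1364116·188/10000⌋=25645; principal=167992-25645=142347; balance=1364116-142347=1221769
10. interest=⌊1221769·188/10000⌋=22969; principal=167992-22969=145023; balance=1221769-145023=1076746
11. interest=⌊1076746·188/10000⌋=20242; principal=167992-20242=147750; balance=1076746-147750=928996
12. interest=⌊928996·188/10000⌋=17465; principal=167992-17465=150527; balance=928996-150527=778469
13. interest=⌊778469·188/10000⌋=14635; principal=167992-14635=153357; balance=778469-153357=625112
14. interest=⌊625112·188/10000⌋=11752; principal=167992-11752=156240; balance=625112-156240=468872
15. interest=⌊468872·188/10000⌋=8814; principal=167992-8814=159178; balance=468872-159178=309694
16. interest=⌊309694·188/10000⌋=5822; principal=167992-5822=162170; balance=309694-162170=147524
17. interest=⌊147524·188/10000⌋=2773; principal=min(167992-2773,147524)=147524; balance=147524-147524=0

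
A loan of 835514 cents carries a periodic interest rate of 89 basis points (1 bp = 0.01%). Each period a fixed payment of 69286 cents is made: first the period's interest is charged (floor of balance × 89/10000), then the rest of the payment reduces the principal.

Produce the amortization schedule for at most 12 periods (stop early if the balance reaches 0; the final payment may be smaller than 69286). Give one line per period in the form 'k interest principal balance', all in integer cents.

1. interest=⌊835514·89/10000⌋=7436; principal=69286-7436=61850; balance=835514-61850=773664
2. interest=⌊773664·89/10000⌋=6885; principal=69286-6885=62401; balance=773664-62401=711263
3. interest=⌊711263·89/10000⌋=6330; principal=69286-6330=62956; balance=711263-62956=648307
4. interest=⌊648307·89/10000⌋=5769; principal=69286-5769=63517; balance=648307-63517=584790
5. interest=⌊584790·89/10000⌋=5204; principal=69286-5204=64082; balance=584790-64082=520708
6. interest=⌊520708·89/10000⌋=4634; principal=69286-4634=64652; balance=520708-64652=456056
7. interest=⌊456056·89/10000⌋=4058; principal=69286-4058=65228; balance=456056-65228=390828
8. interest=⌊390828·89/10000⌋=3478; principal=69286-3478=65808; balance=390828-65808=325020
9. interest=⌊325020·89/10000⌋=2892; principal=69286-2892=66394; balance=325020-66394=258626
10. interest=⌊258626·89/10000⌋=2301; principal=69286-2301=66985; balance=258626-66985=191641
11. interest=⌊191641·89/10000⌋=1705; principal=69286-1705=67581; balance=191641-67581=124060
12. interest=⌊124060·89/10000⌋=1104; principal=69286-1104=68182; balance=124060-68182=55878

1 7436 61850 773664
2 6885 62401 711263
3 6330 62956 648307
4 5769 63517 584790
5 5204 64082 520708
6 4634 64652 456056
7 4058 65228 390828
8 3478 65808 325020
9 2892 66394 258626
10 2301 66985 191641
11 1705 67581 124060
12 1104 68182 55878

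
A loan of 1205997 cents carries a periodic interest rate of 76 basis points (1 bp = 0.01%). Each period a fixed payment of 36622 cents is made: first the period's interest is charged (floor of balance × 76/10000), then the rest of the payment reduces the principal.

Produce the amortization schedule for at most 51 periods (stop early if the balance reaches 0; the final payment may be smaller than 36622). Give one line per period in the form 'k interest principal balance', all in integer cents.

1 9165 27457 1178540
2 8956 27666 1150874
3 8746 27876 1122998
4 8534 28088 1094910
5 8321 28301 1066609
6 8106 28516 1038093
7 7889 28733 1009360
8 7671 28951 980409
9 7451 29171 951238
10 7229 29393 921845
11 7006 29616 892229
12 6780 29842 862387
13 6554 30068 832319
14 6325 30297 802022
15 6095 30527 771495
16 5863 30759 740736
17 5629 30993 709743
18 5394 31228 678515
19 5156 31466 647049
20 4917 31705 615344
21 4676 31946 583398
22 4433 32189 551209
23 4189 32433 518776
24 3942 32680 486096
25 3694 32928 453168
26 3444 33178 419990
27 3191 33431 386559
28 2937 33685 352874
29 2681 33941 318933
30 2423 34199 284734
31 2163 34459 250275
32 1902 34720 215555
33 1638 34984 180571
34 1372 35250 145321
35 1104 35518 109803
36 834 35788 74015
37 562 36060 37955
38 288 36334 1621
39 12 1621 0

1. interest=⌊1205997·76/10000⌋=9165; principal=36622-9165=27457; balance=1205997-27457=1178540
2. interest=⌊1178540·76/10000⌋=8956; principal=36622-8956=27666; balance=1178540-27666=1150874
3. interest=⌊1150874·76/10000⌋=8746; principal=36622-8746=27876; balance=1150874-27876=1122998
4. interest=⌊1122998·76/10000⌋=8534; principal=36622-8534=28088; balance=1122998-28088=1094910
5. interest=⌊1094910·76/10000⌋=8321; principal=36622-8321=28301; balance=1094910-28301=1066609
6. interest=⌊1066609·76/10000⌋=8106; principal=36622-8106=28516; balance=1066609-28516=1038093
7. interest=⌊1038093·76/10000⌋=7889; principal=36622-7889=28733; balance=1038093-28733=1009360
8. interest=⌊1009360·76/10000⌋=7671; principal=36622-7671=28951; balance=1009360-28951=980409
9. interest=⌊980409·76/10000⌋=7451; principal=36622-7451=29171; balance=980409-29171=951238
10. interest=⌊951238·76/10000⌋=7229; principal=36622-7229=29393; balance=951238-29393=921845
11. interest=⌊921845·76/10000⌋=7006; principal=36622-7006=29616; balance=921845-29616=892229
12. interest=⌊892229·76/10000⌋=6780; principal=36622-6780=29842; balance=892229-29842=862387
13. interest=⌊862387·76/10000⌋=6554; principal=36622-6554=30068; balance=862387-30068=832319
14. interest=⌊832319·76/10000⌋=6325; principal=36622-6325=30297; balance=832319-30297=802022
15. interest=⌊802022·76/10000⌋=6095; principal=36622-6095=30527; balance=802022-30527=771495
16. interest=⌊771495·76/10000⌋=5863; principal=36622-5863=30759; balance=771495-30759=740736
17. interest=⌊740736·76/10000⌋=5629; principal=36622-5629=30993; balance=740736-30993=709743
18. interest=⌊709743·76/10000⌋=5394; principal=36622-5394=31228; balance=709743-31228=678515
19. interest=⌊678515·76/10000⌋=5156; principal=36622-5156=31466; balance=678515-31466=647049
20. interest=⌊647049·76/10000⌋=4917; principal=36622-4917=31705; balance=647049-31705=615344
21. interest=⌊615344·76/10000⌋=4676; principal=36622-4676=31946; balance=615344-31946=583398
22. interest=⌊583398·76/10000⌋=4433; principal=36622-4433=32189; balance=583398-32189=551209
23. interest=⌊551209·76/10000⌋=4189; principal=36622-4189=32433; balance=551209-32433=518776
24. interest=⌊518776·76/10000⌋=3942; principal=36622-3942=32680; balance=518776-32680=486096
25. interest=⌊486096·76/10000⌋=3694; principal=36622-3694=32928; balance=486096-32928=453168
26. interest=⌊453168·76/10000⌋=3444; principal=36622-3444=33178; balance=453168-33178=419990
27. interest=⌊419990·76/10000⌋=3191; principal=36622-3191=33431; balance=419990-33431=386559
28. interest=⌊386559·76/10000⌋=2937; principal=36622-2937=33685; balance=386559-33685=352874
29. interest=⌊352874·76/10000⌋=2681; principal=36622-2681=33941; balance=352874-33941=318933
30. interest=⌊318933·76/10000⌋=2423; principal=36622-2423=34199; balance=318933-34199=284734
31. interest=⌊284734·76/10000⌋=2163; principal=36622-2163=34459; balance=284734-34459=250275
32. interest=⌊250275·76/10000⌋=1902; principal=36622-1902=34720; balance=250275-34720=215555
33. interest=⌊215555·76/10000⌋=1638; principal=36622-1638=34984; balance=215555-34984=180571
34. interest=⌊180571·76/10000⌋=1372; principal=36622-1372=35250; balance=180571-35250=145321
35. interest=⌊145321·76/10000⌋=1104; principal=36622-1104=35518; balance=145321-35518=109803
36. interest=⌊109803·76/10000⌋=834; principal=36622-834=35788; balance=109803-35788=74015
37. interest=⌊74015·76/10000⌋=562; principal=36622-562=36060; balance=74015-36060=37955
38. interest=⌊37955·76/10000⌋=288; principal=36622-288=36334; balance=37955-36334=1621
39. interest=⌊1621·76/10000⌋=12; principal=min(36622-12,1621)=1621; balance=1621-1621=0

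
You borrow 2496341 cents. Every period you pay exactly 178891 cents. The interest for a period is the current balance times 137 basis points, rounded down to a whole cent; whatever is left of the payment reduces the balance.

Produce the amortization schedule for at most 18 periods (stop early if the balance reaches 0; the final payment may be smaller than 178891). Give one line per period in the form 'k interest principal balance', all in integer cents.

1. interest=⌊2496341·137/10000⌋=34199; principal=178891-34199=144692; balance=2496341-144692=2351649
2. interest=⌊2351649·137/10000⌋=32217; principal=178891-32217=146674; balance=2351649-146674=2204975
3. interest=⌊2204975·137/10000⌋=30208; principal=178891-30208=148683; balance=2204975-148683=2056292
4. interest=⌊2056292·137/10000⌋=28171; principal=178891-28171=150720; balance=2056292-150720=1905572
5. interest=⌊1905572·137/10000⌋=26106; principal=178891-26106=152785; balance=1905572-152785=1752787
6. interest=⌊1752787·137/10000⌋=24013; principal=178891-24013=154878; balance=1752787-154878=1597909
7. interest=⌊1597909·137/10000⌋=21891; principal=178891-21891=157000; balance=1597909-157000=1440909
8. interest=⌊1440909·137/10000⌋=19740; principal=178891-19740=159151; balance=1440909-159151=1281758
9. interest=⌊1281758·137/10000⌋=17560; principal=178891-17560=161331; balance=1281758-161331=1120427
10. interest=⌊1120427·137/10000⌋=15349; principal=178891-15349=163542; balance=1120427-163542=956885
11. interest=⌊956885·137/10000⌋=13109; principal=178891-13109=165782; balance=956885-165782=791103
12. interest=⌊791103·137/10000⌋=10838; principal=178891-10838=168053; balance=791103-168053=623050
13. interest=⌊623050·137/10000⌋=8535; principal=178891-8535=170356; balance=623050-170356=452694
14. interest=⌊452694·137/10000⌋=6201; principal=178891-6201=172690; balance=452694-172690=280004
15. interest=⌊280004·137/10000⌋=3836; principal=178891-3836=175055; balance=280004-175055=104949
16. interest=⌊104949·137/10000⌋=1437; principal=min(178891-1437,104949)=104949; balance=104949-104949=0

1 34199 144692 2351649
2 32217 146674 2204975
3 30208 148683 2056292
4 28171 150720 1905572
5 26106 152785 1752787
6 24013 154878 1597909
7 21891 157000 1440909
8 19740 159151 1281758
9 17560 161331 1120427
10 15349 163542 956885
11 13109 165782 791103
12 10838 168053 623050
13 8535 170356 452694
14 6201 172690 280004
15 3836 175055 104949
16 1437 104949 0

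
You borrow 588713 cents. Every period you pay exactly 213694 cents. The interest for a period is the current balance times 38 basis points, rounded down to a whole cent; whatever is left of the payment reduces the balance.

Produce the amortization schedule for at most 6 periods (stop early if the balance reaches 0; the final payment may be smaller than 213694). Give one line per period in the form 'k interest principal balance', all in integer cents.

1 2237 211457 377256
2 1433 212261 164995
3 626 164995 0

1. interest=⌊588713·38/10000⌋=2237; principal=213694-2237=211457; balance=588713-211457=377256
2. interest=⌊377256·38/10000⌋=1433; principal=213694-1433=212261; balance=377256-212261=164995
3. interest=⌊164995·38/10000⌋=626; principal=min(213694-626,164995)=164995; balance=164995-164995=0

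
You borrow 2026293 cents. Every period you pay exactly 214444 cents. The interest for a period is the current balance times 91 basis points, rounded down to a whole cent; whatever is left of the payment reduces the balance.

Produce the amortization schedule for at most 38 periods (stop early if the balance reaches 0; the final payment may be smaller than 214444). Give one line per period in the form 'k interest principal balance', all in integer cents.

1. interest=⌊2026293·91/10000⌋=18439; principal=214444-18439=196005; balance=2026293-196005=1830288
2. interest=⌊1830288·91/10000⌋=16655; principal=214444-16655=197789; balance=1830288-197789=1632499
3. interest=⌊1632499·91/10000⌋=14855; principal=214444-14855=199589; balance=1632499-199589=1432910
4. interest=⌊1432910·91/10000⌋=13039; principal=214444-13039=201405; balance=1432910-201405=1231505
5. interest=⌊1231505·91/10000⌋=11206; principal=214444-11206=203238; balance=1231505-203238=1028267
6. interest=⌊1028267·91/10000⌋=9357; principal=214444-9357=205087; balance=1028267-205087=823180
7. interest=⌊823180·91/10000⌋=7490; principal=214444-7490=206954; balance=823180-206954=616226
8. interest=⌊616226·91/10000⌋=5607; principal=214444-5607=208837; balance=616226-208837=407389
9. interest=⌊407389·91/10000⌋=3707; principal=214444-3707=210737; balance=407389-210737=196652
10. interest=⌊196652·91/10000⌋=1789; principal=min(214444-1789,196652)=196652; balance=196652-196652=0

1 18439 196005 1830288
2 16655 197789 1632499
3 14855 199589 1432910
4 13039 201405 1231505
5 11206 203238 1028267
6 9357 205087 823180
7 7490 206954 616226
8 5607 208837 407389
9 3707 210737 196652
10 1789 196652 0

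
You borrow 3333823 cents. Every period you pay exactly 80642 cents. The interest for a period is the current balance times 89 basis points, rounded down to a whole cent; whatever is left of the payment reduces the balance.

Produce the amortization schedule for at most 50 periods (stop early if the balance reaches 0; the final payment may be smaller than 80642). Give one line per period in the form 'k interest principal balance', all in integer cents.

1. interest=⌊3333823·89/10000⌋=29671; principal=80642-29671=50971; balance=3333823-50971=3282852
2. interest=⌊3282852·89/10000⌋=29217; principal=80642-29217=51425; balance=3282852-51425=3231427
3. interest=⌊3231427·89/10000⌋=28759; principal=80642-28759=51883; balance=3231427-51883=3179544
4. interest=⌊3179544·89/10000⌋=28297; principal=80642-28297=52345; balance=3179544-52345=3127199
5. interest=⌊3127199·89/10000⌋=27832; principal=80642-27832=52810; balance=3127199-52810=3074389
6. interest=⌊3074389·89/10000⌋=27362; principal=80642-27362=53280; balance=3074389-53280=3021109
7. interest=⌊3021109·89/10000⌋=26887; principal=80642-26887=53755; balance=3021109-53755=2967354
8. interest=⌊2967354·89/10000⌋=26409; principal=80642-26409=54233; balance=2967354-54233=2913121
9. interest=⌊2913121·89/10000⌋=25926; principal=80642-25926=54716; balance=2913121-54716=2858405
10. interest=⌊2858405·89/10000⌋=25439; principal=80642-25439=55203; balance=2858405-55203=2803202
11. interest=⌊2803202·89/10000⌋=24948; principal=80642-24948=55694; balance=2803202-55694=2747508
12. interest=⌊2747508·89/10000⌋=24452; principal=80642-24452=56190; balance=2747508-56190=2691318
13. interest=⌊2691318·89/10000⌋=23952; principal=80642-23952=56690; balance=2691318-56690=2634628
14. interest=⌊2634628·89/10000⌋=23448; principal=80642-23448=57194; balance=2634628-57194=2577434
15. interest=⌊2577434·89/10000⌋=22939; principal=80642-22939=57703; balance=2577434-57703=2519731
16. interest=⌊2519731·89/10000⌋=22425; principal=80642-22425=58217; balance=2519731-58217=2461514
17. interest=⌊2461514·89/10000⌋=21907; principal=80642-21907=58735; balance=2461514-58735=2402779
18. interest=⌊2402779·89/10000⌋=21384; principal=80642-21384=59258; balance=2402779-59258=2343521
19. interest=⌊2343521·89/10000⌋=20857; principal=80642-20857=59785; balance=2343521-59785=2283736
20. interest=⌊2283736·89/10000⌋=20325; principal=80642-20325=60317; balance=2283736-60317=2223419
21. interest=⌊2223419·89/10000⌋=19788; principal=80642-19788=60854; balance=2223419-60854=2162565
22. interest=⌊2162565·89/10000⌋=19246; principal=80642-19246=61396; balance=2162565-61396=2101169
23. interest=⌊2101169·89/10000⌋=18700; principal=80642-18700=61942; balance=2101169-61942=2039227
24. interest=⌊2039227·89/10000⌋=18149; principal=80642-18149=62493; balance=2039227-62493=1976734
25. interest=⌊1976734·89/10000⌋=17592; principal=80642-17592=63050; balance=1976734-63050=1913684
26. interest=⌊1913684·89/10000⌋=17031; principal=80642-17031=63611; balance=1913684-63611=1850073
27. interest=⌊1850073·89/10000⌋=16465; principal=80642-16465=64177; balance=1850073-64177=1785896
28. interest=⌊1785896·89/10000⌋=15894; principal=80642-15894=64748; balance=1785896-64748=1721148
29. interest=⌊1721148·89/10000⌋=15318; principal=80642-15318=65324; balance=1721148-65324=1655824
30. interest=⌊1655824·89/10000⌋=14736; principal=80642-14736=65906; balance=1655824-65906=1589918
31. interest=⌊1589918·89/10000⌋=14150; principal=80642-14150=66492; balance=1589918-66492=1523426
32. interest=⌊1523426·89/10000⌋=13558; principal=80642-13558=67084; balance=1523426-67084=1456342
33. interest=⌊1456342·89/10000⌋=12961; principal=80642-12961=67681; balance=1456342-67681=1388661
34. interest=⌊1388661·89/10000⌋=12359; principal=80642-12359=68283; balance=1388661-68283=1320378
35. interest=⌊1320378·89/10000⌋=11751; principal=80642-11751=68891; balance=1320378-68891=1251487
36. interest=⌊1251487·89/10000⌋=11138; principal=80642-11138=69504; balance=1251487-69504=1181983
37. interest=⌊1181983·89/10000⌋=10519; principal=80642-10519=70123; balance=1181983-70123=1111860
38. interest=⌊1111860·89/10000⌋=9895; principal=80642-9895=70747; balance=1111860-70747=1041113
39. interest=⌊1041113·89/10000⌋=9265; principal=80642-9265=71377; balance=1041113-71377=969736
40. interest=⌊969736·89/10000⌋=8630; principal=80642-8630=72012; balance=969736-72012=897724
41. interest=⌊897724·89/10000⌋=7989; principal=80642-7989=72653; balance=897724-72653=825071
42. interest=⌊825071·89/10000⌋=7343; principal=80642-7343=73299; balance=825071-73299=751772
43. interest=⌊751772·89/10000⌋=6690; principal=80642-6690=73952; balance=751772-73952=677820
44. interest=⌊677820·89/10000⌋=6032; principal=80642-6032=74610; balance=677820-74610=603210
45. interest=⌊603210·89/10000⌋=5368; principal=80642-5368=75274; balance=603210-75274=527936
46. interest=⌊527936·89/10000⌋=4698; principal=80642-4698=75944; balance=527936-75944=451992
47. interest=⌊451992·89/10000⌋=4022; principal=80642-4022=76620; balance=451992-76620=375372
48. interest=⌊375372·89/10000⌋=3340; principal=80642-3340=77302; balance=375372-77302=298070
49. interest=⌊298070·89/10000⌋=2652; principal=80642-2652=77990; balance=298070-77990=220080
50. interest=⌊220080·89/10000⌋=1958; principal=80642-1958=78684; balance=220080-78684=141396

1 29671 50971 3282852
2 29217 51425 3231427
3 28759 51883 3179544
4 28297 52345 3127199
5 27832 52810 3074389
6 27362 53280 3021109
7 26887 53755 2967354
8 26409 54233 2913121
9 25926 54716 2858405
10 25439 55203 2803202
11 24948 55694 2747508
12 24452 56190 2691318
13 23952 56690 2634628
14 23448 57194 2577434
15 22939 57703 2519731
16 22425 58217 2461514
17 21907 58735 2402779
18 21384 59258 2343521
19 20857 59785 2283736
20 20325 60317 2223419
21 19788 60854 2162565
22 19246 61396 2101169
23 18700 61942 2039227
24 18149 62493 1976734
25 17592 63050 1913684
26 17031 63611 1850073
27 16465 64177 1785896
28 15894 64748 1721148
29 15318 65324 1655824
30 14736 65906 1589918
31 14150 66492 1523426
32 13558 67084 1456342
33 12961 67681 1388661
34 12359 68283 1320378
35 11751 68891 1251487
36 11138 69504 1181983
37 10519 70123 1111860
38 9895 70747 1041113
39 9265 71377 969736
40 8630 72012 897724
41 7989 72653 825071
42 7343 73299 751772
43 6690 73952 677820
44 6032 74610 603210
45 5368 75274 527936
46 4698 75944 451992
47 4022 76620 375372
48 3340 77302 298070
49 2652 77990 220080
50 1958 78684 141396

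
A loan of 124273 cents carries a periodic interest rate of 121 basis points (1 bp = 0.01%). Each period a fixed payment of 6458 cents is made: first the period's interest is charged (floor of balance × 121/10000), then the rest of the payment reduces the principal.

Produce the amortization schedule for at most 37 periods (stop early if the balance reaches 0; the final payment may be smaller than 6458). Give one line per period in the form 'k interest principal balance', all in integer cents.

1 1503 4955 119318
2 1443 5015 114303
3 1383 5075 109228
4 1321 5137 104091
5 1259 5199 98892
6 1196 5262 93630
7 1132 5326 88304
8 1068 5390 82914
9 1003 5455 77459
10 937 5521 71938
11 870 5588 66350
12 802 5656 60694
13 734 5724 54970
14 665 5793 49177
15 595 5863 43314
16 524 5934 37380
17 452 6006 31374
18 379 6079 25295
19 306 6152 19143
20 231 6227 12916
21 156 6302 6614
22 80 6378 236
23 2 236 0

1. interest=⌊124273·121/10000⌋=1503; principal=6458-1503=4955; balance=124273-4955=119318
2. interest=⌊119318·121/10000⌋=1443; principal=6458-1443=5015; balance=119318-5015=114303
3. interest=⌊114303·121/10000⌋=1383; principal=6458-1383=5075; balance=114303-5075=109228
4. interest=⌊109228·121/10000⌋=1321; principal=6458-1321=5137; balance=109228-5137=104091
5. interest=⌊104091·121/10000⌋=1259; principal=6458-1259=5199; balance=104091-5199=98892
6. interest=⌊98892·121/10000⌋=1196; principal=6458-1196=5262; balance=98892-5262=93630
7. interest=⌊93630·121/10000⌋=1132; principal=6458-1132=5326; balance=93630-5326=88304
8. interest=⌊88304·121/10000⌋=1068; principal=6458-1068=5390; balance=88304-5390=82914
9. interest=⌊82914·121/10000⌋=1003; principal=6458-1003=5455; balance=82914-5455=77459
10. interest=⌊77459·121/10000⌋=937; principal=6458-937=5521; balance=77459-5521=71938
11. interest=⌊71938·121/10000⌋=870; principal=6458-870=5588; balance=71938-5588=66350
12. interest=⌊66350·121/10000⌋=802; principal=6458-802=5656; balance=66350-5656=60694
13. interest=⌊60694·121/10000⌋=734; principal=6458-734=5724; balance=60694-5724=54970
14. interest=⌊54970·121/10000⌋=665; principal=6458-665=5793; balance=54970-5793=49177
15. interest=⌊49177·121/10000⌋=595; principal=6458-595=5863; balance=49177-5863=43314
16. interest=⌊43314·121/10000⌋=524; principal=6458-524=5934; balance=43314-5934=37380
17. interest=⌊37380·121/10000⌋=452; principal=6458-452=6006; balance=37380-6006=31374
18. interest=⌊31374·121/10000⌋=379; principal=6458-379=6079; balance=31374-6079=25295
19. interest=⌊25295·121/10000⌋=306; principal=6458-306=6152; balance=25295-6152=19143
20. interest=⌊19143·121/10000⌋=231; principal=6458-231=6227; balance=19143-6227=12916
21. interest=⌊12916·121/10000⌋=156; principal=6458-156=6302; balance=12916-6302=6614
22. interest=⌊6614·121/10000⌋=80; principal=6458-80=6378; balance=6614-6378=236
23. interest=⌊236·121/10000⌋=2; principal=min(6458-2,236)=236; balance=236-236=0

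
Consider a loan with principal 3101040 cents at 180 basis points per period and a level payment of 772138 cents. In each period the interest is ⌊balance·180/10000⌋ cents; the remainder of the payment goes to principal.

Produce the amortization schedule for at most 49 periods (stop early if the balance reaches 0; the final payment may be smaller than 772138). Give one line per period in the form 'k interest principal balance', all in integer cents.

1 55818 716320 2384720
2 42924 729214 1655506
3 29799 742339 913167
4 16437 755701 157466
5 2834 157466 0

1. interest=⌊3101040·180/10000⌋=55818; principal=772138-55818=716320; balance=3101040-716320=2384720
2. interest=⌊2384720·180/10000⌋=42924; principal=772138-42924=729214; balance=2384720-729214=1655506
3. interest=⌊1655506·180/10000⌋=29799; principal=772138-29799=742339; balance=1655506-742339=913167
4. interest=⌊913167·180/10000⌋=16437; principal=772138-16437=755701; balance=913167-755701=157466
5. interest=⌊157466·180/10000⌋=2834; principal=min(772138-2834,157466)=157466; balance=157466-157466=0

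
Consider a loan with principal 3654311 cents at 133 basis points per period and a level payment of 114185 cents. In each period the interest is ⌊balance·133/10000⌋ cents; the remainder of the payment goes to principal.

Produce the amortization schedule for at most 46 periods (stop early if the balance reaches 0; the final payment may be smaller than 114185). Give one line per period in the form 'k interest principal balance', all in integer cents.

1. interest=⌊3654311·133/10000⌋=48602; principal=114185-48602=65583; balance=3654311-65583=3588728
2. interest=⌊3588728·133/10000⌋=47730; principal=114185-47730=66455; balance=3588728-66455=3522273
3. interest=⌊3522273·133/10000⌋=46846; principal=114185-46846=67339; balance=3522273-67339=3454934
4. interest=⌊3454934·133/10000⌋=45950; principal=114185-45950=68235; balance=3454934-68235=3386699
5. interest=⌊3386699·133/10000⌋=45043; principal=114185-45043=69142; balance=3386699-69142=3317557
6. interest=⌊3317557·133/10000⌋=44123; principal=114185-44123=70062; balance=3317557-70062=3247495
7. interest=⌊3247495·133/10000⌋=43191; principal=114185-43191=70994; balance=3247495-70994=3176501
8. interest=⌊3176501·133/10000⌋=42247; principal=114185-42247=71938; balance=3176501-71938=3104563
9. interest=⌊3104563·133/10000⌋=41290; principal=114185-41290=72895; balance=3104563-72895=3031668
10. interest=⌊3031668·133/10000⌋=40321; principal=114185-40321=73864; balance=3031668-73864=2957804
11. interest=⌊2957804·133/10000⌋=39338; principal=114185-39338=74847; balance=2957804-74847=2882957
12. interest=⌊2882957·133/10000⌋=38343; principal=114185-38343=75842; balance=2882957-75842=2807115
13. interest=⌊2807115·133/10000⌋=37334; principal=114185-37334=76851; balance=2807115-76851=2730264
14. interest=⌊2730264·133/10000⌋=36312; principal=114185-36312=77873; balance=2730264-77873=2652391
15. interest=⌊2652391·133/10000⌋=35276; principal=114185-35276=78909; balance=2652391-78909=2573482
16. interest=⌊2573482·133/10000⌋=34227; principal=114185-34227=79958; balance=2573482-79958=2493524
17. interest=⌊2493524·133/10000⌋=33163; principal=114185-33163=81022; balance=2493524-81022=2412502
18. interest=⌊2412502·133/10000⌋=32086; principal=114185-32086=82099; balance=2412502-82099=2330403
19. interest=⌊2330403·133/10000⌋=30994; principal=114185-30994=83191; balance=2330403-83191=2247212
20. interest=⌊2247212·133/10000⌋=29887; principal=114185-29887=84298; balance=2247212-84298=2162914
21. interest=⌊2162914·133/10000⌋=28766; principal=114185-28766=85419; balance=2162914-85419=2077495
22. interest=⌊2077495·133/10000⌋=27630; principal=114185-27630=86555; balance=2077495-86555=1990940
23. interest=⌊1990940·133/10000⌋=26479; principal=114185-26479=87706; balance=1990940-87706=1903234
24. interest=⌊1903234·133/10000⌋=25313; principal=114185-25313=88872; balance=1903234-88872=1814362
25. interest=⌊1814362·133/10000⌋=24131; principal=114185-24131=90054; balance=1814362-90054=1724308
26. interest=⌊1724308·133/10000⌋=22933; principal=114185-22933=91252; balance=1724308-91252=1633056
27. interest=⌊1633056·133/10000⌋=21719; principal=114185-21719=92466; balance=1633056-92466=1540590
28. interest=⌊1540590·133/10000⌋=20489; principal=114185-20489=93696; balance=1540590-93696=1446894
29. interest=⌊1446894·133/10000⌋=19243; principal=114185-19243=94942; balance=1446894-94942=1351952
30. interest=⌊1351952·133/10000⌋=17980; principal=114185-17980=96205; balance=1351952-96205=1255747
31. interest=⌊1255747·133/10000⌋=16701; principal=114185-16701=97484; balance=1255747-97484=1158263
32. interest=⌊1158263·133/10000⌋=15404; principal=114185-15404=98781; balance=1158263-98781=1059482
33. interest=⌊1059482·133/10000⌋=14091; principal=114185-14091=100094; balance=1059482-100094=959388
34. interest=⌊959388·133/10000⌋=12759; principal=114185-12759=101426; balance=959388-101426=857962
35. interest=⌊857962·133/10000⌋=11410; principal=114185-11410=102775; balance=857962-102775=755187
36. interest=⌊755187·133/10000⌋=10043; principal=114185-10043=104142; balance=755187-104142=651045
37. interest=⌊651045·133/10000⌋=8658; principal=114185-8658=105527; balance=651045-105527=545518
38. interest=⌊545518·133/10000⌋=7255; principal=114185-7255=106930; balance=545518-106930=438588
39. interest=⌊438588·133/10000⌋=5833; principal=114185-5833=108352; balance=438588-108352=330236
40. interest=⌊330236·133/10000⌋=4392; principal=114185-4392=109793; balance=330236-109793=220443
41. interest=⌊220443·133/10000⌋=2931; principal=114185-2931=111254; balance=220443-111254=109189
42. interest=⌊109189·133/10000⌋=1452; principal=min(114185-1452,109189)=109189; balance=109189-109189=0

1 48602 65583 3588728
2 47730 66455 3522273
3 46846 67339 3454934
4 45950 68235 3386699
5 45043 69142 3317557
6 44123 70062 3247495
7 43191 70994 3176501
8 42247 71938 3104563
9 41290 72895 3031668
10 40321 73864 2957804
11 39338 74847 2882957
12 38343 75842 2807115
13 37334 76851 2730264
14 36312 77873 2652391
15 35276 78909 2573482
16 34227 79958 2493524
17 33163 81022 2412502
18 32086 82099 2330403
19 30994 83191 2247212
20 29887 84298 2162914
21 28766 85419 2077495
22 27630 86555 1990940
23 26479 87706 1903234
24 25313 88872 1814362
25 24131 90054 1724308
26 22933 91252 1633056
27 21719 92466 1540590
28 20489 93696 1446894
29 19243 94942 1351952
30 17980 96205 1255747
31 16701 97484 1158263
32 15404 98781 1059482
33 14091 100094 959388
34 12759 101426 857962
35 11410 102775 755187
36 10043 104142 651045
37 8658 105527 545518
38 7255 106930 438588
39 5833 108352 330236
40 4392 109793 220443
41 2931 111254 109189
42 1452 109189 0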